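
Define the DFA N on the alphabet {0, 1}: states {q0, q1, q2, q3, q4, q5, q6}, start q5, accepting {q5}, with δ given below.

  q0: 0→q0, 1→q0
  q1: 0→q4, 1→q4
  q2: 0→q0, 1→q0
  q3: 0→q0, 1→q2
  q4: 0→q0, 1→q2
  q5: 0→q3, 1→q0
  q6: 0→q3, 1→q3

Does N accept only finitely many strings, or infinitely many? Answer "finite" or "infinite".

The useful states (reachable from q5 and able to reach an accepting state) are {q5}.
Restricted to these states the transition graph has no cycle, so every accepting path has bounded length and L is finite.

finite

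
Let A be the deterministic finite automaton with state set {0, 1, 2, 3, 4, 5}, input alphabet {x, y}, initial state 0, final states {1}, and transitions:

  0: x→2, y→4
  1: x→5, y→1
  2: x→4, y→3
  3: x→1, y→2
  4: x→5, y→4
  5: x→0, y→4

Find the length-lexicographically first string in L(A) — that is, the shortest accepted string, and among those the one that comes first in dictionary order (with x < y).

xyx

A breadth-first search from 0 reaches an accepting state first via the path 0 → 2 → 3 → 1 on input xyx.
No string of length < 3 is accepted (BFS exhausts all shorter strings without reaching an accepting state), and xyx is the lexicographically least accepting string of length 3.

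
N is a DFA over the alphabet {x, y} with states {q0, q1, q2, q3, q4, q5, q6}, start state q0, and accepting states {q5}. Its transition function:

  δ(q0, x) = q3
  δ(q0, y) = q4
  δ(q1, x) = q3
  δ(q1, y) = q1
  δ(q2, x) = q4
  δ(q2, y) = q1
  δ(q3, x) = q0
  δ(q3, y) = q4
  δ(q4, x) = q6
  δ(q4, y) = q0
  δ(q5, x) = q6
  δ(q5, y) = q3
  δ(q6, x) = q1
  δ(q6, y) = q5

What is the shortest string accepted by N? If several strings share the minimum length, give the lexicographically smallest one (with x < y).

A breadth-first search from q0 reaches an accepting state first via the path q0 → q4 → q6 → q5 on input yxy.
No string of length < 3 is accepted (BFS exhausts all shorter strings without reaching an accepting state), and yxy is the lexicographically least accepting string of length 3.

yxy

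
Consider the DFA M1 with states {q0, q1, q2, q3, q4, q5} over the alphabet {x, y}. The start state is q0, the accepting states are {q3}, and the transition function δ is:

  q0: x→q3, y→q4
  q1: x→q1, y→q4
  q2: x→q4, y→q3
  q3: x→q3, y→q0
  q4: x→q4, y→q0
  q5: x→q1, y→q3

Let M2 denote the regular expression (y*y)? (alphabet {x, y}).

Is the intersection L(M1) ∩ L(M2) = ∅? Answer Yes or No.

Yes

Converting the expression M2 to a DFA (subset construction, then merging equivalent states) gives the minimal DFA with states {r0, r1}, start state r0, accepting states {r0} and transitions r0: x→r1, y→r0; r1: x→r1, y→r1.
Exploring the product automaton M1 × M2 from the start pair (q0, r0), following both machines on each input symbol, reaches 5 state pairs: (q0, r0), (q3, r1), (q4, r0), (q0, r1), (q4, r1).
M1 accepts in {q3} and M2 accepts in {r0}; no reachable pair has both components accepting, so no string drives both machines to acceptance simultaneously and L(M1) ∩ L(M2) = ∅.
So no string is accepted by both, and the intersection is empty.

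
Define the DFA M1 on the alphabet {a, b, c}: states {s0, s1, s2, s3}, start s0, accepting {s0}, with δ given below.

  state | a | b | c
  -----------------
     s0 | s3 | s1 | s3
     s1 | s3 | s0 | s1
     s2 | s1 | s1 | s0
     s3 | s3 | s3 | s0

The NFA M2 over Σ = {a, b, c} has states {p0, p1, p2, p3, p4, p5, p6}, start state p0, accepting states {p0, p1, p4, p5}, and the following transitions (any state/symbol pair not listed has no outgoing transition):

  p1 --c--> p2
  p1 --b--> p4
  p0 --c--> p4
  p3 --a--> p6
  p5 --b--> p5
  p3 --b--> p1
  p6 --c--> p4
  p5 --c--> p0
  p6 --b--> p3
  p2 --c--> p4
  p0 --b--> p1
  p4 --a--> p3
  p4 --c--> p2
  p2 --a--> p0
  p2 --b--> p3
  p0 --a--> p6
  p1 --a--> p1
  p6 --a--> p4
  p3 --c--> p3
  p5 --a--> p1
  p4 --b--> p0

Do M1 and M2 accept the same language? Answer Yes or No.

No

The string cc is accepted by M1 but rejected by M2.
So L(M1) ≠ L(M2).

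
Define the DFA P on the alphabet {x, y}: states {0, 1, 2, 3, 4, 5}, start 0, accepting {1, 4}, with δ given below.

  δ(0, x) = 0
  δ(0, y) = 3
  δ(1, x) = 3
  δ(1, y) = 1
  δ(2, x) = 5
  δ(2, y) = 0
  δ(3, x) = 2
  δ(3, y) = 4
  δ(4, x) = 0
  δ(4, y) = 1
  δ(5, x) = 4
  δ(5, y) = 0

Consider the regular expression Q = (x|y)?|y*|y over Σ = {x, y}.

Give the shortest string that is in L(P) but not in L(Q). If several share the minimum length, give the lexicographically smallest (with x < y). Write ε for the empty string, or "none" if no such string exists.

The string xyy is accepted by P but not by Q.
No shorter string lies in the difference, and xyy is the lexicographically first length-3 string in L(P) \ L(Q).

xyy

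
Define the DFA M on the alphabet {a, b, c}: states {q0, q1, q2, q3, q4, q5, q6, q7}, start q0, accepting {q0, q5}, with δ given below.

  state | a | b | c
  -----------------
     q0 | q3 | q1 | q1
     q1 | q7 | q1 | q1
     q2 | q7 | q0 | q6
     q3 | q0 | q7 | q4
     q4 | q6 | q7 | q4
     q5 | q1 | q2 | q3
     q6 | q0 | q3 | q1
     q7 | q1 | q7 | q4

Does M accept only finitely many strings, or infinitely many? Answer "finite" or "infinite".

infinite

State q1 is reachable from the start and can reach an accepting state, and it lies on the cycle q1 → q1.
Traversing that cycle any number of times yields accepted strings of unbounded length, so the language is infinite.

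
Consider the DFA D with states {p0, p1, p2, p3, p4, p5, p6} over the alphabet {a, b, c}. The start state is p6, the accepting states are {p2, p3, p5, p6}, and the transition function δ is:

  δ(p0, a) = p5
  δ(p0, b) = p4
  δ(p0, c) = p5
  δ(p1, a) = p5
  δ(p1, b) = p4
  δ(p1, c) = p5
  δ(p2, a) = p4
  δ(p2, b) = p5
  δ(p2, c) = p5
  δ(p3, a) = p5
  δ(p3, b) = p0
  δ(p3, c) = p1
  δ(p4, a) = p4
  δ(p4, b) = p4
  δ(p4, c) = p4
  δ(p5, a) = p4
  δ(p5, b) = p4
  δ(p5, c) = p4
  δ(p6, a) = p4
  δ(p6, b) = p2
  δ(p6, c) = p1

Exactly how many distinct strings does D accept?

6

The useful subgraph on states {p1, p2, p5, p6} is acyclic, so L(D) is finite; the longest accepting path visits 3 useful states, giving maximum string length 2.
Counting accepting paths from p6 by length: 1 of length 0, 1 of length 1, 4 of length 2. Total 6.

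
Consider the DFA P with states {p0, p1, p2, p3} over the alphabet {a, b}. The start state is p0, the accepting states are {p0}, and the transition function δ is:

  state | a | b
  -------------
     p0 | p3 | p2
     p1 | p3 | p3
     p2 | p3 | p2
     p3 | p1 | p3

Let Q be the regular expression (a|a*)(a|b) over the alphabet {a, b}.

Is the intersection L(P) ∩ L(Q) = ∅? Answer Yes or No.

Converting the expression Q to a DFA (subset construction, then merging equivalent states) gives the minimal DFA with states {q0, q1, q2, q3}, start state q0, accepting states {q1, q2} and transitions q0: a→q1, b→q2; q1: a→q1, b→q2; q2: a→q3, b→q3; q3: a→q3, b→q3.
Exploring the product automaton P × Q from the start pair (p0, q0), following both machines on each input symbol, reaches 8 state pairs: (p0, q0), (p3, q1), (p2, q2), (p1, q1), (p3, q2), (p3, q3), (p2, q3), (p1, q3).
P accepts in {p0} and Q accepts in {q1, q2}; no reachable pair has both components accepting, so no string drives both machines to acceptance simultaneously and L(P) ∩ L(Q) = ∅.
So no string is accepted by both, and the intersection is empty.

Yes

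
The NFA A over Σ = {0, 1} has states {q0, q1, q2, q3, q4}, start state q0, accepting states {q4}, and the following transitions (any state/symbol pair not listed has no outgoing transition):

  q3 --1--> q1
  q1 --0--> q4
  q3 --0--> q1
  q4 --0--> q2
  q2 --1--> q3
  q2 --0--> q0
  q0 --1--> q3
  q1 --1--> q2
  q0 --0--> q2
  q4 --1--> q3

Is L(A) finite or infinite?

State q0 is reachable from the start and can reach an accepting state, and it lies on the cycle q0 → q2 → q0.
Traversing that cycle any number of times yields accepted strings of unbounded length, so the language is infinite.

infinite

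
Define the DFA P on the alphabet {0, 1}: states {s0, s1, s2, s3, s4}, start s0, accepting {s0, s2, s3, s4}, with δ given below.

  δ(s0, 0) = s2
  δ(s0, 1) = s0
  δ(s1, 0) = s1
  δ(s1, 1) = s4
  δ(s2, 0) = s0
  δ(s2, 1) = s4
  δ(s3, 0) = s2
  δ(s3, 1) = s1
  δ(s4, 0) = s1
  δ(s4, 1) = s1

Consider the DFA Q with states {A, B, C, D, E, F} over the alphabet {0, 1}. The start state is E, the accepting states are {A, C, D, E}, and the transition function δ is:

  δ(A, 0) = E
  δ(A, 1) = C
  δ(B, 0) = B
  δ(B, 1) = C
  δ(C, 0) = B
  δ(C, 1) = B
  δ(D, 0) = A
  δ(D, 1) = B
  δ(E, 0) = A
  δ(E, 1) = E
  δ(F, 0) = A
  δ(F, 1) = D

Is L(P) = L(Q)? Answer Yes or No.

Exploring the product automaton P × Q from the start pair (s0, E), following both machines on each input symbol, reaches 4 state pairs: (s0, E), (s2, A), (s4, C), (s1, B).
P accepts in {s0, s2, s3, s4} and Q accepts in {A, C, D, E}. In every reachable pair the two components are either both accepting — (s0, E), (s2, A), (s4, C) — or both non-accepting, so no string is accepted by exactly one of the machines: L(P) \ L(Q) and L(Q) \ L(P) are both empty.
Hence every string is accepted by P iff it is accepted by Q, and the two languages coincide.

Yes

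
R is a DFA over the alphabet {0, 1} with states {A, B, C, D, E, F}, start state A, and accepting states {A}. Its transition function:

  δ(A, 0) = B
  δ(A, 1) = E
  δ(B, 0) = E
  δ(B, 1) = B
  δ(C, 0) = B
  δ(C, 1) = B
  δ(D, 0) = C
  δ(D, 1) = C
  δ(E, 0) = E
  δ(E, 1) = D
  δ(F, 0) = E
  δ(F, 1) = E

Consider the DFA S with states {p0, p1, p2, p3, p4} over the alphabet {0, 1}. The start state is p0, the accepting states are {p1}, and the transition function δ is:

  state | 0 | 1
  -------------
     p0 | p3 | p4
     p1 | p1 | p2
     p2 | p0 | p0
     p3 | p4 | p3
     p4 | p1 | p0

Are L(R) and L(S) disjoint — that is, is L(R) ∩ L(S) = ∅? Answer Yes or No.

Exploring the product automaton R × S from the start pair (A, p0), following both machines on each input symbol, reaches 18 state pairs: (A, p0), (B, p3), (E, p4), (E, p1), (D, p0), (D, p2), (C, p3), (C, p4), (C, p0), (B, p4), (B, p1), (B, p0), (B, p2), (E, p3), (E, p0), (D, p3), (D, p4), (C, p1).
R accepts in {A} and S accepts in {p1}; no reachable pair has both components accepting, so no string drives both machines to acceptance simultaneously and L(R) ∩ L(S) = ∅.
So no string is accepted by both, and the intersection is empty.

Yes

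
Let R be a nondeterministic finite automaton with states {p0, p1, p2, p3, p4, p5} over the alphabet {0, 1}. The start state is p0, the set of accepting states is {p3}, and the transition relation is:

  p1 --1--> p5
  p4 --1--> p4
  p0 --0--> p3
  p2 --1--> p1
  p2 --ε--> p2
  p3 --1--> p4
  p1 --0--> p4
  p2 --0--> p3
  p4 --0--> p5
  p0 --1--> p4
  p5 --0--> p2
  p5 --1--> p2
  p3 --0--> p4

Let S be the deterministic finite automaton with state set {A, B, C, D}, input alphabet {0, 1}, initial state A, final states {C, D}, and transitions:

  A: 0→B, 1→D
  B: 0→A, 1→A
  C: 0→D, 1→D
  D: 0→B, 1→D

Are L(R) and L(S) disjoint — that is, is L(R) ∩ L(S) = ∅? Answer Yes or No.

Exploring the product automaton R × S from the start pair (p0, A), following both machines on each input symbol, reaches 14 state pairs: (p0, A), (p3, B), (p4, D), (p4, A), (p5, B), (p2, A), (p1, D), (p4, B), (p5, D), (p5, A), (p2, B), (p2, D), (p3, A), (p1, A).
R accepts in {p3} and S accepts in {C, D}; no reachable pair has both components accepting, so no string drives both machines to acceptance simultaneously and L(R) ∩ L(S) = ∅.
So no string is accepted by both, and the intersection is empty.

Yes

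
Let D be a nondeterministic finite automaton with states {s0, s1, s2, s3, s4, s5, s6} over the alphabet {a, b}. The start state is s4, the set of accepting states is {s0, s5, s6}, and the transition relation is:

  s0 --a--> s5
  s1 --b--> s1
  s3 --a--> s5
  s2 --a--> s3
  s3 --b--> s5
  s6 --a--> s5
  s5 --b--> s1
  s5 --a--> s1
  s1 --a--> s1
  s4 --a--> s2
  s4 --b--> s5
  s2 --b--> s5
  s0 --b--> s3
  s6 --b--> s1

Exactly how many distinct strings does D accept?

4

The useful subgraph on states {s2, s3, s4, s5} is acyclic, so L(D) is finite; the longest accepting path visits 4 useful states, giving maximum string length 3.
Counting accepting paths from s4 by length: 1 of length 1, 1 of length 2, 2 of length 3. Total 4.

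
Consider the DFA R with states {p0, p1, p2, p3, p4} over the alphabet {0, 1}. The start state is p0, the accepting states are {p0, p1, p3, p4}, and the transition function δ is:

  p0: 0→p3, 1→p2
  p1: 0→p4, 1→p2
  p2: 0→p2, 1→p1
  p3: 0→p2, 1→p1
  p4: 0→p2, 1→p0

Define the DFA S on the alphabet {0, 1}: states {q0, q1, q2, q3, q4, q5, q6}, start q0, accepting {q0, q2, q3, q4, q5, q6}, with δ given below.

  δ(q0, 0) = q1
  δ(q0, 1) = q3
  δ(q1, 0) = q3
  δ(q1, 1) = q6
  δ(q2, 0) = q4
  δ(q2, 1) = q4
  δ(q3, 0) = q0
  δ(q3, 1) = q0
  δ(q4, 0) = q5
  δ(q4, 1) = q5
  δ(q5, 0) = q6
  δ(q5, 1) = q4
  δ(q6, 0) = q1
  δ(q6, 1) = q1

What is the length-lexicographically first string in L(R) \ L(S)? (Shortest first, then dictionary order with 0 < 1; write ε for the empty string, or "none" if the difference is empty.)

The string 0 is accepted by R but not by S.
No shorter string lies in the difference, and 0 is the lexicographically first length-1 string in L(R) \ L(S).

0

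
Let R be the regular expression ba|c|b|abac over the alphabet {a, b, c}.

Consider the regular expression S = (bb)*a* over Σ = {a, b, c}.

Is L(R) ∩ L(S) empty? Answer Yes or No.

Converting the expression R to a DFA (subset construction, then merging equivalent states) gives the minimal DFA with states {r0, r1, r2, r3, r4, r5, r6}, start state r0, accepting states {r2, r3} and transitions r0: a→r1, b→r2, c→r3; r1: a→r4, b→r5, c→r4; r2: a→r3, b→r4, c→r4; r3: a→r4, b→r4, c→r4; r4: a→r4, b→r4, c→r4; r5: a→r6, b→r4, c→r4; r6: a→r4, b→r4, c→r3.
Converting the expression S to a DFA (subset construction, then merging equivalent states) gives the minimal DFA with states {s0, s1, s2, s3}, start state s0, accepting states {s0, s1} and transitions s0: a→s1, b→s2, c→s3; s1: a→s1, b→s3, c→s3; s2: a→s3, b→s0, c→s3; s3: a→s3, b→s3, c→s3.
Exploring the product automaton R × S from the start pair (r0, s0), following both machines on each input symbol, reaches 10 state pairs: (r0, s0), (r1, s1), (r2, s2), (r3, s3), (r4, s1), (r5, s3), (r4, s3), (r4, s0), (r6, s3), (r4, s2).
R accepts in {r2, r3} and S accepts in {s0, s1}; no reachable pair has both components accepting, so no string drives both machines to acceptance simultaneously and L(R) ∩ L(S) = ∅.
So no string is accepted by both, and the intersection is empty.

Yes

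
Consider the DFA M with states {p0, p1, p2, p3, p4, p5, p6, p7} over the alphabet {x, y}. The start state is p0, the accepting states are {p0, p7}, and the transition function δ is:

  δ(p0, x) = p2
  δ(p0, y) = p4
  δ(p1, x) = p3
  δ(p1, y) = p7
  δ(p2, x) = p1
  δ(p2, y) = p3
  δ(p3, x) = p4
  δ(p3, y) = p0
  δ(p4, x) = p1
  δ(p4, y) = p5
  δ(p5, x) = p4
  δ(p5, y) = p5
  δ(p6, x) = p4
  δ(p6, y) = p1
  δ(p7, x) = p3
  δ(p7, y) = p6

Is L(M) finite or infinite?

infinite

State p0 is reachable from the start and can reach an accepting state, and it lies on the cycle p0 → p2 → p1 → p3 → p0.
Traversing that cycle any number of times yields accepted strings of unbounded length, so the language is infinite.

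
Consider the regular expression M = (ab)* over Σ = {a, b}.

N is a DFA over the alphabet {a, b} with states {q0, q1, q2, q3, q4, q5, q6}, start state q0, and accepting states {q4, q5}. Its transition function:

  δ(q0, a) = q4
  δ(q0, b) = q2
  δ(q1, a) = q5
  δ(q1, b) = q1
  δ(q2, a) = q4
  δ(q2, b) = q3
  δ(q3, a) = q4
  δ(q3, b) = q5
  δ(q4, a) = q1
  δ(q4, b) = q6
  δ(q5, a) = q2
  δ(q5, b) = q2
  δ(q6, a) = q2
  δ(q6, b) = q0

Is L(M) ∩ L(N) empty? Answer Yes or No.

Yes

Converting the expression M to a DFA (subset construction, then merging equivalent states) gives the minimal DFA with states {m0, m1, m2}, start state m0, accepting states {m0} and transitions m0: a→m1, b→m2; m1: a→m2, b→m0; m2: a→m2, b→m2.
Exploring the product automaton M × N from the start pair (m0, q0), following both machines on each input symbol, reaches 12 state pairs: (m0, q0), (m1, q4), (m2, q2), (m2, q1), (m0, q6), (m2, q4), (m2, q3), (m2, q5), (m1, q2), (m2, q0), (m2, q6), (m0, q3).
M accepts in {m0} and N accepts in {q4, q5}; no reachable pair has both components accepting, so no string drives both machines to acceptance simultaneously and L(M) ∩ L(N) = ∅.
So no string is accepted by both, and the intersection is empty.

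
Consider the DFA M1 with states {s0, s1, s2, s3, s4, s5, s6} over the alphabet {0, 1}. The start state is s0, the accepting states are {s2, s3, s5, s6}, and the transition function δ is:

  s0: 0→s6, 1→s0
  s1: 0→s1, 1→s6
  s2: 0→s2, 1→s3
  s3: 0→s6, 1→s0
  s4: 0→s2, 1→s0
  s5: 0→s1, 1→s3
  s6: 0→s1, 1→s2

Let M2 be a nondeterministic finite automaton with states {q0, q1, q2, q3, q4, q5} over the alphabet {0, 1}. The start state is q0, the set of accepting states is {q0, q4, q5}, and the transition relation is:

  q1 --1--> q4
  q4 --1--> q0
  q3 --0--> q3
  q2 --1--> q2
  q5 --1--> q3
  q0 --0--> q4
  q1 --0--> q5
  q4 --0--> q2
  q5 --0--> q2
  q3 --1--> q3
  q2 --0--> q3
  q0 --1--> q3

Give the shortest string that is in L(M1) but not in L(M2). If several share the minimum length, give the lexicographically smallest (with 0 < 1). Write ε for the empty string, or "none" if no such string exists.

10

The string 10 is accepted by M1 but not by M2.
No shorter string lies in the difference, and 10 is the lexicographically first length-2 string in L(M1) \ L(M2).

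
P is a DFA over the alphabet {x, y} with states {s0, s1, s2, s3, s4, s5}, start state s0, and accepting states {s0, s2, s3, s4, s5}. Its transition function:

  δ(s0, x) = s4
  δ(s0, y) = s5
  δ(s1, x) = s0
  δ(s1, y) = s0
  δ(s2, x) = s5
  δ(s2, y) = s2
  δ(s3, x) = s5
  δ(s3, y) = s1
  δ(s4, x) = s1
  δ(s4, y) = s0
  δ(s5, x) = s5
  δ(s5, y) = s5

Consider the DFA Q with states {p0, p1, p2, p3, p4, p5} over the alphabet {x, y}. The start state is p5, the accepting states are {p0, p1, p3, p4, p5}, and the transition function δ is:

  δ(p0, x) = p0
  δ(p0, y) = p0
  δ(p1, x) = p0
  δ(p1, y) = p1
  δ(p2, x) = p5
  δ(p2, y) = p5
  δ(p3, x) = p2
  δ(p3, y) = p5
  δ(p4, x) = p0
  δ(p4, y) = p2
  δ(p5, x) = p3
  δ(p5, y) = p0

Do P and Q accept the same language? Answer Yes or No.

Exploring the product automaton P × Q from the start pair (s0, p5), following both machines on each input symbol, reaches 4 state pairs: (s0, p5), (s4, p3), (s5, p0), (s1, p2).
P accepts in {s0, s2, s3, s4, s5} and Q accepts in {p0, p1, p3, p4, p5}. In every reachable pair the two components are either both accepting — (s0, p5), (s4, p3), (s5, p0) — or both non-accepting, so no string is accepted by exactly one of the machines: L(P) \ L(Q) and L(Q) \ L(P) are both empty.
Hence every string is accepted by P iff it is accepted by Q, and the two languages coincide.

Yes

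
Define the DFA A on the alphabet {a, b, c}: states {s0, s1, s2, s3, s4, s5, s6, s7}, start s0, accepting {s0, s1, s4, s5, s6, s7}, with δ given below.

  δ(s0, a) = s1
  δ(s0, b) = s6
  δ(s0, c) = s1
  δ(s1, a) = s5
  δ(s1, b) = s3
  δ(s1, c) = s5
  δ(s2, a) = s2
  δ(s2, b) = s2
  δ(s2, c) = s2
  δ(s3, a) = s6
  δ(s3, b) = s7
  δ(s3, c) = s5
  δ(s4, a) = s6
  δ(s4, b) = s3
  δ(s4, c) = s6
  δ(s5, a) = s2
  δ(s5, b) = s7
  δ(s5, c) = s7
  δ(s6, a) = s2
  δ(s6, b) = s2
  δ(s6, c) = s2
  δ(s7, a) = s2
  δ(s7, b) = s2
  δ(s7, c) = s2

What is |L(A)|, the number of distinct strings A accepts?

The useful subgraph on states {s0, s1, s3, s5, s6, s7} is acyclic, so L(A) is finite; the longest accepting path visits 5 useful states, giving maximum string length 4.
Counting accepting paths from s0 by length: 1 of length 0, 3 of length 1, 4 of length 2, 14 of length 3, 4 of length 4. Total 26.

26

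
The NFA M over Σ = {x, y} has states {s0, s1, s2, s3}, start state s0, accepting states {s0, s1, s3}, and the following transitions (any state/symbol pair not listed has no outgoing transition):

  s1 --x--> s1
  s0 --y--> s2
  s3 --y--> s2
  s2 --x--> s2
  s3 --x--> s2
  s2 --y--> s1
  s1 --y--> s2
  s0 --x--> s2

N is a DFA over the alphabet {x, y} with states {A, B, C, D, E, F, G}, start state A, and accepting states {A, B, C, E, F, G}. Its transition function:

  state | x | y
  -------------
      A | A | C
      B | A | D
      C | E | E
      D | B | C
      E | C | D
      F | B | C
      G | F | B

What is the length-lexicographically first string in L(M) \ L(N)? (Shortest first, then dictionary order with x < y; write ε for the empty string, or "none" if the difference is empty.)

The string yxy is accepted by M but not by N.
No shorter string lies in the difference, and yxy is the lexicographically first length-3 string in L(M) \ L(N).

yxy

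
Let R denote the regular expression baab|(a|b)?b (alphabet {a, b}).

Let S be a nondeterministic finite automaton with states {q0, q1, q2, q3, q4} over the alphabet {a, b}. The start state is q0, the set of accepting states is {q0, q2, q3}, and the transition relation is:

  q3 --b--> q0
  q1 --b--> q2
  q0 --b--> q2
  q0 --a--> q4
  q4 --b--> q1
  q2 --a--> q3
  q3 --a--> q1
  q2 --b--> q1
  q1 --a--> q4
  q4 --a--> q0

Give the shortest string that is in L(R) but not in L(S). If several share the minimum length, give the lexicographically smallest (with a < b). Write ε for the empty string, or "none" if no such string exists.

ab

The string ab is accepted by R but not by S.
No shorter string lies in the difference, and ab is the lexicographically first length-2 string in L(R) \ L(S).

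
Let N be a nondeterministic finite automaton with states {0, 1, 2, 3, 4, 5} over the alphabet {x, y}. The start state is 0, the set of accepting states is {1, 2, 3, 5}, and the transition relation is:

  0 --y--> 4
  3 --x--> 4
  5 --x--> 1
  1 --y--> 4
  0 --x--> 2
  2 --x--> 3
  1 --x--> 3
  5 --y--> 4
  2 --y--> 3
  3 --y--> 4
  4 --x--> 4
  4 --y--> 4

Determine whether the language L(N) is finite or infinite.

The useful states (reachable from 0 and able to reach an accepting state) are {0, 2, 3}.
Restricted to these states the transition graph has no cycle, so every accepting path has bounded length and L is finite.

finite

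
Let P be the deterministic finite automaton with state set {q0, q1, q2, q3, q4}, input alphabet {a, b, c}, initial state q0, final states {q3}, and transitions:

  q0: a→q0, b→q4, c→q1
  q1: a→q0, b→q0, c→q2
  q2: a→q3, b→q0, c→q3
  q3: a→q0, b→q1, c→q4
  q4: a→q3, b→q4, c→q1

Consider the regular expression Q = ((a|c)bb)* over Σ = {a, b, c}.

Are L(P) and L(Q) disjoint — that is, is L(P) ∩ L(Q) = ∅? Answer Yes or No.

Converting the expression Q to a DFA (subset construction, then merging equivalent states) gives the minimal DFA with states {r0, r1, r2, r3}, start state r0, accepting states {r0} and transitions r0: a→r1, b→r2, c→r1; r1: a→r2, b→r3, c→r2; r2: a→r2, b→r2, c→r2; r3: a→r2, b→r0, c→r2.
Exploring the product automaton P × Q from the start pair (q0, r0), following both machines on each input symbol, reaches 13 state pairs: (q0, r0), (q0, r1), (q4, r2), (q1, r1), (q0, r2), (q4, r3), (q1, r2), (q3, r2), (q0, r3), (q2, r2), (q4, r0), (q3, r1), (q1, r3).
P accepts in {q3} and Q accepts in {r0}; no reachable pair has both components accepting, so no string drives both machines to acceptance simultaneously and L(P) ∩ L(Q) = ∅.
So no string is accepted by both, and the intersection is empty.

Yes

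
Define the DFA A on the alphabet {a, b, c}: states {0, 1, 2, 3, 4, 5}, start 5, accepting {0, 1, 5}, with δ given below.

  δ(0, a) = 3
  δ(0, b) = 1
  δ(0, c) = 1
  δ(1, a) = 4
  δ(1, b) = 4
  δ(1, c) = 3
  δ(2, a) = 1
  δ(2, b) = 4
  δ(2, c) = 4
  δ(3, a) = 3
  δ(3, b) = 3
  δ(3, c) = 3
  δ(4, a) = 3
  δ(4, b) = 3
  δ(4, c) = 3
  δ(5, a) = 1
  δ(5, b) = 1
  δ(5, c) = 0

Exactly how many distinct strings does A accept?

The useful subgraph on states {0, 1, 5} is acyclic, so L(A) is finite; the longest accepting path visits 3 useful states, giving maximum string length 2.
Counting accepting paths from 5 by length: 1 of length 0, 3 of length 1, 2 of length 2. Total 6.

6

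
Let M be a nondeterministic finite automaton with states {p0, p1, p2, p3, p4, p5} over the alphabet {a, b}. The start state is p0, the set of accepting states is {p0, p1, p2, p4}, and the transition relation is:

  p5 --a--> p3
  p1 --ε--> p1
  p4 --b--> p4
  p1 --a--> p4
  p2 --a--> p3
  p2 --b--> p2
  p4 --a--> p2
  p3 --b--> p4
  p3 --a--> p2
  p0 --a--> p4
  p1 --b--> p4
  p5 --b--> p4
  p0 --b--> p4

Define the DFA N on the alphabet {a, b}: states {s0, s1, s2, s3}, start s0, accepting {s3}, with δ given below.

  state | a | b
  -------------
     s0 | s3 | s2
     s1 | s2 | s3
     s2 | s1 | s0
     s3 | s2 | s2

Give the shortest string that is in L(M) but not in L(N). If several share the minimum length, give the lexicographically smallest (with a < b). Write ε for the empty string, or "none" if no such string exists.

ε

The empty string ε is accepted by M but not by N.
Since ε is the unique shortest string, it is the required witness.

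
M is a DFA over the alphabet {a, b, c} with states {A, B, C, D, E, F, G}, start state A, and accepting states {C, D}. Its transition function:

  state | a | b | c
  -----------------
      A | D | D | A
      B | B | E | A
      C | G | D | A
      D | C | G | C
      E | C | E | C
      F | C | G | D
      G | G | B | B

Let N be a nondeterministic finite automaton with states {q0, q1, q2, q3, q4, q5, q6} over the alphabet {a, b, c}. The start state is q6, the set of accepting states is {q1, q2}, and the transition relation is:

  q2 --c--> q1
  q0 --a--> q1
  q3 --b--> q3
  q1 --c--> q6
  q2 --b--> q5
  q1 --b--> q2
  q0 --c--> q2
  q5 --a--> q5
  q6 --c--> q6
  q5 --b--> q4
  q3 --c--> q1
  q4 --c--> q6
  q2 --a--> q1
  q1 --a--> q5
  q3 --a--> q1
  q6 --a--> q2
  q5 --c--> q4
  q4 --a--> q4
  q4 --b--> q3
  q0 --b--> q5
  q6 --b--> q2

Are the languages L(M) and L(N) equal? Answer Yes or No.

Yes

Exploring the product automaton M × N from the start pair (A, q6), following both machines on each input symbol, reaches 6 state pairs: (A, q6), (D, q2), (C, q1), (G, q5), (B, q4), (E, q3).
M accepts in {C, D} and N accepts in {q1, q2}. In every reachable pair the two components are either both accepting — (D, q2), (C, q1) — or both non-accepting, so no string is accepted by exactly one of the machines: L(M) \ L(N) and L(N) \ L(M) are both empty.
Hence every string is accepted by M iff it is accepted by N, and the two languages coincide.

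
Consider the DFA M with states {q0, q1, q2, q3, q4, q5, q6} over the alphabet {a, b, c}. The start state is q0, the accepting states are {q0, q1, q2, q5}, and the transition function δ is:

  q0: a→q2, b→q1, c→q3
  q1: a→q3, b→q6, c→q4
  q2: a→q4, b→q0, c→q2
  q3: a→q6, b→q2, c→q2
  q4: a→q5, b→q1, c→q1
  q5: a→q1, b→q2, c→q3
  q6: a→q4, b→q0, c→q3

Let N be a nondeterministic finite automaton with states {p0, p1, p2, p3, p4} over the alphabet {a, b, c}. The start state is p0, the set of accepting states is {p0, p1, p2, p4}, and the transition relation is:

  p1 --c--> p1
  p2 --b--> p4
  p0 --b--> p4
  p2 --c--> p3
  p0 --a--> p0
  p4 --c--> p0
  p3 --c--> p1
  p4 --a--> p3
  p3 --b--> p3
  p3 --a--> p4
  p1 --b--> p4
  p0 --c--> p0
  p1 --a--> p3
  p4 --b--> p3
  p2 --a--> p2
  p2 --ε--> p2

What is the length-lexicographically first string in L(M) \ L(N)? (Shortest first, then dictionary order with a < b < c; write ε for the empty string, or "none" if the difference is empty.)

aba

The string aba is accepted by M but not by N.
No shorter string lies in the difference, and aba is the lexicographically first length-3 string in L(M) \ L(N).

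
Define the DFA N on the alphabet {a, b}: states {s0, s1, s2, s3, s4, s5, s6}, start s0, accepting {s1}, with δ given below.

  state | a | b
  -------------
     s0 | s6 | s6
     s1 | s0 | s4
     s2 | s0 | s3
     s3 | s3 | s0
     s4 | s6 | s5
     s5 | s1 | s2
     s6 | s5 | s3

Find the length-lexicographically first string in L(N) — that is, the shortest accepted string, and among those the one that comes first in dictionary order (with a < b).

A breadth-first search from s0 reaches an accepting state first via the path s0 → s6 → s5 → s1 on input aaa.
No string of length < 3 is accepted (BFS exhausts all shorter strings without reaching an accepting state), and aaa is the lexicographically least accepting string of length 3.

aaa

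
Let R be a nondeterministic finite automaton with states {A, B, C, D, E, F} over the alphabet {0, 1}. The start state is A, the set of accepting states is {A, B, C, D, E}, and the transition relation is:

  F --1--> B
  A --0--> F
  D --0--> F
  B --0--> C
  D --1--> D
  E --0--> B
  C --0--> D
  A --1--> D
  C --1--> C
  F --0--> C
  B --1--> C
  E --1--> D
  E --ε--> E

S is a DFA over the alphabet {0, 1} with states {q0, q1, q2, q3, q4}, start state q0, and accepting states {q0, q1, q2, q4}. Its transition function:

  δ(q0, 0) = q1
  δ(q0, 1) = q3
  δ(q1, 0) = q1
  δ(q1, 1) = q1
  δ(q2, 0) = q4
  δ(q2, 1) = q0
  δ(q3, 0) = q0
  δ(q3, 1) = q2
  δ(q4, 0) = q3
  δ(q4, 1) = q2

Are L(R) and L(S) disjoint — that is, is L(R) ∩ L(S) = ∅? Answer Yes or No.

No

The empty string ε is accepted by both R and S.
Hence L(R) ∩ L(S) ≠ ∅.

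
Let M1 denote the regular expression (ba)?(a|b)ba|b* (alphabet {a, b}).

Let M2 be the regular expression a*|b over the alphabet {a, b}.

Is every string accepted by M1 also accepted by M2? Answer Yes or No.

No

The string bb is in L(M1) but not in L(M2).
So L(M1) ⊄ L(M2).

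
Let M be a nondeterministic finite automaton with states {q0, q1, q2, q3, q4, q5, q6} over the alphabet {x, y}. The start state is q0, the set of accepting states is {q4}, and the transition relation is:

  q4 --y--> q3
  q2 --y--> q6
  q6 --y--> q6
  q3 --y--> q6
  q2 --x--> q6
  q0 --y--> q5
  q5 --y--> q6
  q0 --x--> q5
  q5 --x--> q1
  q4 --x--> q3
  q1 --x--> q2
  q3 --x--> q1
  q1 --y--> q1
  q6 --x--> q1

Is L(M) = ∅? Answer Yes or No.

The states reachable from the start state are {q0, q1, q2, q5, q6}.
None of the accepting states {q4} is reachable, so no string is accepted and L(M) = ∅.

Yes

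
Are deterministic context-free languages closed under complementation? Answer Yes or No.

A deterministic PDA can be normalised so that it always reads its entire input (no blocking, no infinite ε-loops) and records in its finite control whether it has passed through an accepting state since the last input symbol was consumed; inverting that end-of-input verdict yields a DPDA for the complement.
So the deterministic context-free languages are closed under complement.

Yes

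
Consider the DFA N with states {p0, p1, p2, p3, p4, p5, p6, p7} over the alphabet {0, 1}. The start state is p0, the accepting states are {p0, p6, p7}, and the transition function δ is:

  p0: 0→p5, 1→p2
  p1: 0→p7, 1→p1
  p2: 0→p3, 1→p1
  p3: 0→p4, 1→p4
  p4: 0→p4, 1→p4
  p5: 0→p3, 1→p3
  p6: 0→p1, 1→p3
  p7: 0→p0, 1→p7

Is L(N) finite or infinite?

State p1 is reachable from the start and can reach an accepting state, and it lies on the cycle p1 → p1.
Traversing that cycle any number of times yields accepted strings of unbounded length, so the language is infinite.

infinite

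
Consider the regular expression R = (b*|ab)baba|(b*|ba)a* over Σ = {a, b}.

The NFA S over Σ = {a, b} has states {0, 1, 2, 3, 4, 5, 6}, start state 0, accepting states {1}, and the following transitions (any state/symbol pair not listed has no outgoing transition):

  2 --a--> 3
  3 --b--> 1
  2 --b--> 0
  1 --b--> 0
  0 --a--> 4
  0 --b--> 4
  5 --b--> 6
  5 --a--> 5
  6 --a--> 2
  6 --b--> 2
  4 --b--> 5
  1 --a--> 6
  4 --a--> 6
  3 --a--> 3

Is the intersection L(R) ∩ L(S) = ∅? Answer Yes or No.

Converting the expression R to a DFA (subset construction, then merging equivalent states) gives the minimal DFA with states {r0, r1, r2, r3, r4, r5, r6, r7, r8, r9, r10}, start state r0, accepting states {r0, r1, r2, r3, r5, r10} and transitions r0: a→r1, b→r2; r1: a→r3, b→r4; r2: a→r5, b→r2; r3: a→r3, b→r6; r4: a→r6, b→r7; r5: a→r3, b→r8; r6: a→r6, b→r6; r7: a→r9, b→r6; r8: a→r10, b→r6; r9: a→r6, b→r8; r10: a→r6, b→r6.
Exploring the product automaton R × S from the start pair (r0, 0), following both machines on each input symbol, reaches 36 state pairs: (r0, 0), (r1, 4), (r2, 4), (r3, 6), (r4, 5), (r5, 6), (r2, 5), (r3, 2), (r6, 2), (r6, 5), (r7, 6), (r8, 2), (r5, 5), (r2, 6), (r3, 3), (r6, 0), (r6, 3), (r6, 6), (r9, 2), (r10, 3), (r3, 5), (r8, 6), (r5, 2), (r2, 2), (r6, 1), (r6, 4), (r8, 0), (r10, 2), (r5, 3), (r2, 0), (r10, 4), (r8, 1), (r5, 4), (r10, 6), (r8, 5), (r10, 5).
R accepts in {r0, r1, r2, r3, r5, r10} and S accepts in {1}; no reachable pair has both components accepting, so no string drives both machines to acceptance simultaneously and L(R) ∩ L(S) = ∅.
So no string is accepted by both, and the intersection is empty.

Yes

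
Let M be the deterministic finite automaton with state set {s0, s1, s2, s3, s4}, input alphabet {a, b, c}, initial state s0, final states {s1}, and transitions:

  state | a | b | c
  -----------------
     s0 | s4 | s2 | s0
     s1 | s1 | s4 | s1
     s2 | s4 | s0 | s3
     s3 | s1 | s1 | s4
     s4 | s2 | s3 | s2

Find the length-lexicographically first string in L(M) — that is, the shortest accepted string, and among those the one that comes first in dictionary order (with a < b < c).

aba

A breadth-first search from s0 reaches an accepting state first via the path s0 → s4 → s3 → s1 on input aba.
No string of length < 3 is accepted (BFS exhausts all shorter strings without reaching an accepting state), and aba is the lexicographically least accepting string of length 3.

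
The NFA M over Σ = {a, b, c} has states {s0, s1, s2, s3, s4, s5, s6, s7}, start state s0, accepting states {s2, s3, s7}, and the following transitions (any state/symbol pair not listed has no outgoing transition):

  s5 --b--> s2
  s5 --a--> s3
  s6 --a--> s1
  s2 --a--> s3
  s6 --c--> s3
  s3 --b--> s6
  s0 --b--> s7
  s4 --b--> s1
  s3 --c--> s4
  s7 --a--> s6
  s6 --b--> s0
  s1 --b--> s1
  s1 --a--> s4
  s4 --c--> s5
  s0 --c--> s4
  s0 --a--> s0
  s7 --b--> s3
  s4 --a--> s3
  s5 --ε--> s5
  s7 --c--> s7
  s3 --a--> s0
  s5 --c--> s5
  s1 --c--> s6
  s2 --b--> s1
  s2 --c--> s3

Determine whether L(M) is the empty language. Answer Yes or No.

No

The string b is accepted: the run s0 → s7 ends in the accepting state s7.
Since at least one string is accepted, L(M) is not empty.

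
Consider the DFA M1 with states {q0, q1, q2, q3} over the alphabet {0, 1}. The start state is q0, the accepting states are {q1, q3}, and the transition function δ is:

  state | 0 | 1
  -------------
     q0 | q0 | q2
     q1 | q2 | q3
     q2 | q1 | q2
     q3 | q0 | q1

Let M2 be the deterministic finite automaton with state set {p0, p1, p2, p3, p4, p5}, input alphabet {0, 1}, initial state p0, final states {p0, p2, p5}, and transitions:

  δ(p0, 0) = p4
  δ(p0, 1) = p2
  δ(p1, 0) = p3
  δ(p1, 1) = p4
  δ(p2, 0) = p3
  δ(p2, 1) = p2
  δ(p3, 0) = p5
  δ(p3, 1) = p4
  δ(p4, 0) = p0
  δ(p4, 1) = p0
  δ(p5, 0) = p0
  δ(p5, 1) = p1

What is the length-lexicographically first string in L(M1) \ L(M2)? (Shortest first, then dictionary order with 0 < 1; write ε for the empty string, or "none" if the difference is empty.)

The string 10 is accepted by M1 but not by M2.
No shorter string lies in the difference, and 10 is the lexicographically first length-2 string in L(M1) \ L(M2).

10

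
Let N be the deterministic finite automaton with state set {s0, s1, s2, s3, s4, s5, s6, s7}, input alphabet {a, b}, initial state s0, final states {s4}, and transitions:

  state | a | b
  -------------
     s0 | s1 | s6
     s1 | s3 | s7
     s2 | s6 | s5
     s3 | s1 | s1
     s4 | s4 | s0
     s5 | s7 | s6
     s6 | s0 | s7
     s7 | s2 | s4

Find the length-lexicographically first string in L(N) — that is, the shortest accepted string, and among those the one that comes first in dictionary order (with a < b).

abb

A breadth-first search from s0 reaches an accepting state first via the path s0 → s1 → s7 → s4 on input abb.
No string of length < 3 is accepted (BFS exhausts all shorter strings without reaching an accepting state), and abb is the lexicographically least accepting string of length 3.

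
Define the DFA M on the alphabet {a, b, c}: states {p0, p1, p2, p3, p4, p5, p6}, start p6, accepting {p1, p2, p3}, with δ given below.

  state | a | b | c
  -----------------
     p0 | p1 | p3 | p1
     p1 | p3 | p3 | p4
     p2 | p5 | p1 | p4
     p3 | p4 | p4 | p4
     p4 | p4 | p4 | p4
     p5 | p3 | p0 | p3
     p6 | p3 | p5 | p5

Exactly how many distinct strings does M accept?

19

The useful subgraph on states {p0, p1, p3, p5, p6} is acyclic, so L(M) is finite; the longest accepting path visits 5 useful states, giving maximum string length 4.
Counting accepting paths from p6 by length: 1 of length 1, 4 of length 2, 6 of length 3, 8 of length 4. Total 19.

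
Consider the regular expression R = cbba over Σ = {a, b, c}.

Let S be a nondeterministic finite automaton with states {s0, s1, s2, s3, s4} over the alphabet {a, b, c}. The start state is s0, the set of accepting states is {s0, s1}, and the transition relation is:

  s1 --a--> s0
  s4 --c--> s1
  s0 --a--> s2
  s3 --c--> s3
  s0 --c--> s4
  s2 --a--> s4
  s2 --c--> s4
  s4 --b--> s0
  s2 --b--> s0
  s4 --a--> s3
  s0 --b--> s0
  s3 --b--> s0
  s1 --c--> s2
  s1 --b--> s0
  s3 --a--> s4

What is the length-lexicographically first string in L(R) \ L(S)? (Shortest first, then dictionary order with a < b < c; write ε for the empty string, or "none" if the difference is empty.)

cbba

The string cbba is accepted by R but not by S.
No shorter string lies in the difference, and cbba is the lexicographically first length-4 string in L(R) \ L(S).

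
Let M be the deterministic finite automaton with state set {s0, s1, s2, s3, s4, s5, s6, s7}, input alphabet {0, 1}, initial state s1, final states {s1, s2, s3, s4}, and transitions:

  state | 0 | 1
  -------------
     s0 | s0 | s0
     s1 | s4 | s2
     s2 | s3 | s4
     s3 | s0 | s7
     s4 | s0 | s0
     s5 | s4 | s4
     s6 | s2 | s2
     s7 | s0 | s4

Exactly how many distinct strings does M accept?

6

The useful subgraph on states {s1, s2, s3, s4, s7} is acyclic, so L(M) is finite; the longest accepting path visits 5 useful states, giving maximum string length 4.
Counting accepting paths from s1 by length: 1 of length 0, 2 of length 1, 2 of length 2, 1 of length 4. Total 6.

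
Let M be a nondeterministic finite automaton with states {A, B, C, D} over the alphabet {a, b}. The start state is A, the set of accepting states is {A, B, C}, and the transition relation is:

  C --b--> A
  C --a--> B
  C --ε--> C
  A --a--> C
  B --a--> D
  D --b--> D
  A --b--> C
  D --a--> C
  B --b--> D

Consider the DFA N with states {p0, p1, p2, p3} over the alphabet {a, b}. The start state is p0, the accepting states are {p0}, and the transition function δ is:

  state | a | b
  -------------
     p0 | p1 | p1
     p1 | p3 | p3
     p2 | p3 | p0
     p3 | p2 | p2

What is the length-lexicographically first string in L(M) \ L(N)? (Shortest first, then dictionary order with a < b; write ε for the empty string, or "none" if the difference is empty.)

The string a is accepted by M but not by N.
No shorter string lies in the difference, and a is the lexicographically first length-1 string in L(M) \ L(N).

a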